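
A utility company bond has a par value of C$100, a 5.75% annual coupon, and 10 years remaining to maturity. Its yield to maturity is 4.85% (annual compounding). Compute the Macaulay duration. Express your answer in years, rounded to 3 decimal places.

Periodic yield y = 0.0485. Discount each cash flow and weight by its year:
  t   CF        PV=CF/(1+0.0485)^t    t·PV
  1         5.75         5.4840         5.4840
  2         5.75         5.2304        10.4607
  3         5.75         4.9884        14.9652
  4         5.75         4.7577        19.0307
  5         5.75         4.5376        22.6880
  6         5.75         4.3277        25.9662
  7         5.75         4.1275        28.8926
  8         5.75         3.9366        31.4927
  9         5.75         3.7545        33.7905
  10      105.75        65.8561       658.5610
  Σ                    107.0005       851.3317
Price P = Σ PV = 107.0005.
Macaulay duration = Σ(t·PV) / P = 851.3317 / 107.0005 = 7.95634 years.

7.956 years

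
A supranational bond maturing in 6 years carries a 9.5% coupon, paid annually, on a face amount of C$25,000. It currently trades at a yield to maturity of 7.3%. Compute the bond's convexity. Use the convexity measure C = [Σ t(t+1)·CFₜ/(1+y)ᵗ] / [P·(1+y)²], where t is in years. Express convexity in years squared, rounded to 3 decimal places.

27.670

With y = 0.073:
  t   CF        PV=CF/(1+0.073)^t    t·PV        t(t+1)·PV
  1     2,375.00     2,213.4203     2,213.4203       4,426.8406
  2     2,375.00     2,062.8335     4,125.6669      12,377.0008
  3     2,375.00     1,922.4916     5,767.4748      23,069.8990
  4     2,375.00     1,791.6977     7,166.7906      35,833.9532
  5     2,375.00     1,669.8021     8,349.0105      50,094.0631
  6    27,375.00    17,937.2473   107,623.4839     753,364.3871
  Σ                 27,597.4925   135,245.8471     879,166.1439
P = 27,597.4925.
Convexity = Σ t(t+1)·PV / [P·(1+y)²] = 879,166.1439 / (27,597.4925 × 1.151329) = 27.66954.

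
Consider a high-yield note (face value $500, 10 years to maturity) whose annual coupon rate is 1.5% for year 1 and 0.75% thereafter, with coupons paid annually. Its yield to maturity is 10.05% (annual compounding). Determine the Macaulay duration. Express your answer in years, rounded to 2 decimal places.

9.30 years

Periodic yield y = 0.1005. Discount each cash flow and weight by its year:
  t   CF        PV=CF/(1+0.1005)^t    t·PV
  1         7.50         6.8151         6.8151
  2         3.75         3.0964         6.1927
  3         3.75         2.8136         8.4408
  4         3.75         2.5566        10.2266
  5         3.75         2.3232        11.6159
  6         3.75         2.1110        12.6661
  7         3.75         1.9182        13.4276
  8         3.75         1.7431        13.9444
  9         3.75         1.5839        14.2549
  10      503.75       193.3368     1,933.3683
  Σ                    218.2979     2,030.9523
Price P = Σ PV = 218.2979.
Macaulay duration = Σ(t·PV) / P = 2,030.9523 / 218.2979 = 9.30358 years.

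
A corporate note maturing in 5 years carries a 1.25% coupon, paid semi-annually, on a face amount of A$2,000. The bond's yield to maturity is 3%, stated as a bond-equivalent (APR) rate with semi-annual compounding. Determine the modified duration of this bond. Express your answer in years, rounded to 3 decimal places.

Periodic yield y = 0.015. First find Macaulay duration:
  t   CF        PV=CF/(1+0.015)^t    t·PV
  1        12.50        12.3153        12.3153
  2        12.50        12.1333        24.2665
  3        12.50        11.9540        35.8619
  4        12.50        11.7773        47.1092
  5        12.50        11.6033        58.0163
  6        12.50        11.4318        68.5907
  7        12.50        11.2628        78.8398
  8        12.50        11.0964        88.7711
  9        12.50        10.9324        98.3916
  10    2,012.50     1,734.1053    17,341.0530
  Σ                  1,838.6118    17,853.2155
P = 1,838.6118; Macaulay duration = 17,853.2155 / 1,838.6118 = 9.71016 half-year periods = 4.85508 years.
Modified duration = D_Mac / (1 + y) = 4.85508 / 1.015 = 4.78333 years.

4.783 years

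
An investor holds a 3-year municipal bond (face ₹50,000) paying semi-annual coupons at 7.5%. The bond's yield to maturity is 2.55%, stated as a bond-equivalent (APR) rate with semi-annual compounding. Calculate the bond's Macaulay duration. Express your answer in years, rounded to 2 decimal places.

Periodic yield y = 0.01275. Discount each cash flow and weight by its period:
  t   CF        PV=CF/(1+0.01275)^t    t·PV
  1     1,875.00     1,851.3947     1,851.3947
  2     1,875.00     1,828.0866     3,656.1732
  3     1,875.00     1,805.0719     5,415.2158
  4     1,875.00     1,782.3470     7,129.3881
  5     1,875.00     1,759.9082     8,799.5410
  6    51,875.00    48,077.8013   288,466.8080
  Σ                 57,104.6098   315,318.5209
Price P = Σ PV = 57,104.6098.
Macaulay duration = Σ(t·PV) / P = 315,318.5209 / 57,104.6098 = 5.52177 half-year periods.
In years: 5.52177 / 2 = 2.76088 years.

2.76 years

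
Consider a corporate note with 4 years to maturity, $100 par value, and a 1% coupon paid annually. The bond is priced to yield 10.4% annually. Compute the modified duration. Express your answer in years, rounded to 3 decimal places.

Periodic yield y = 0.104. First find Macaulay duration:
  t   CF        PV=CF/(1+0.104)^t    t·PV
  1         1.00         0.9058         0.9058
  2         1.00         0.8205         1.6409
  3         1.00         0.7432         2.2295
  4       101.00        67.9900       271.9600
  Σ                     70.4594       276.7363
P = 70.4594; Macaulay duration = 276.7363 / 70.4594 = 3.92760 years.
Modified duration = D_Mac / (1 + y) = 3.92760 / 1.104 = 3.55761 years.

3.558 years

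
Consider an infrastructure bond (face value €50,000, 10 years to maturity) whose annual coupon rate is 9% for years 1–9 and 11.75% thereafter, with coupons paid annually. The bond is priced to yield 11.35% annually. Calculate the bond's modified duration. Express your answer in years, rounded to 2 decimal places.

Periodic yield y = 0.1135. First find Macaulay duration:
  t   CF        PV=CF/(1+0.1135)^t    t·PV
  1     4,500.00     4,041.3112     4,041.3112
  2     4,500.00     3,629.3769     7,258.7538
  3     4,500.00     3,259.4314     9,778.2943
  4     4,500.00     2,927.1948    11,708.7793
  5     4,500.00     2,628.8234    13,144.1168
  6     4,500.00     2,360.8652    14,165.1910
  7     4,500.00     2,120.2202    14,841.5413
  8     4,500.00     1,904.1043    15,232.8347
  9     4,500.00     1,710.0174    15,390.1563
  10   55,875.00    19,068.4469   190,684.4693
  Σ                 43,649.7917   296,245.4481
P = 43,649.7917; Macaulay duration = 296,245.4481 / 43,649.7917 = 6.78687 years.
Modified duration = D_Mac / (1 + y) = 6.78687 / 1.1135 = 6.09508 years.

6.10 years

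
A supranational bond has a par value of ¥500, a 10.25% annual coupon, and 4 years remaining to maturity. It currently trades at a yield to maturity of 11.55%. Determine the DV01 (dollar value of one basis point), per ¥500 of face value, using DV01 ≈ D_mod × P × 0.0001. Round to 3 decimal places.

¥0.149

Periodic yield y = 0.1155.
  t   CF        PV=CF/(1+0.1155)^t    t·PV
  1        51.25        45.9435        45.9435
  2        51.25        41.1865        82.3730
  3        51.25        36.9220       110.7660
  4       551.25       356.0166     1,424.0666
  Σ                    480.0686     1,663.1491
P = 480.0686; D_Mac = 3.46440 yrs; D_mod = 3.10569 yrs.
DV01 ≈ 3.10569 × 480.0686 × 0.0001 = 0.149094.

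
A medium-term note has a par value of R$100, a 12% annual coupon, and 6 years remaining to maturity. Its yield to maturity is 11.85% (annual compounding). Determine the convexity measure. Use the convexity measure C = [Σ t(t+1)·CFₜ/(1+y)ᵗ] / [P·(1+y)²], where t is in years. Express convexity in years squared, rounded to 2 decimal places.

With y = 0.1185:
  t   CF        PV=CF/(1+0.1185)^t    t·PV        t(t+1)·PV
  1        12.00        10.7287        10.7287          21.4573
  2        12.00         9.5920        19.1840          57.5520
  3        12.00         8.5758        25.7273         102.9093
  4        12.00         7.6672        30.6688         153.3442
  5        12.00         6.8549        34.2745         205.6471
  6       112.00        57.2008       343.2048       2,402.4335
  Σ                    100.6193       463.7881       2,943.3434
P = 100.6193.
Convexity = Σ t(t+1)·PV / [P·(1+y)²] = 2,943.3434 / (100.6193 × 1.251042) = 23.38231.

23.38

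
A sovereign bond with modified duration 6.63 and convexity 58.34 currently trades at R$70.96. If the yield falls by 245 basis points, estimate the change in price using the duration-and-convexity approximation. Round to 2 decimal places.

+R$12.77

Duration effect: -D_mod·Δy = -6.63 × (-0.0245) = +0.162435
Convexity effect: ½·C·(Δy)² = 0.5 × 58.34 × (-0.0245)² = +0.0175092925
ΔP/P ≈ +0.162435 + 0.0175092925 = +0.1799442925
ΔP ≈ 70.96 × (+0.1799442925) = +12.7688469958.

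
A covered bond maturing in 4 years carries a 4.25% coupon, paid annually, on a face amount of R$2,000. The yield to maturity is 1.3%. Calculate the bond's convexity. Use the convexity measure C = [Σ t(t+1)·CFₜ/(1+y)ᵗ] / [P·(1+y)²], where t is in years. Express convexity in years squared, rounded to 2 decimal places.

18.04

With y = 0.013:
  t   CF        PV=CF/(1+0.013)^t    t·PV        t(t+1)·PV
  1        85.00        83.9092        83.9092         167.8184
  2        85.00        82.8324       165.6647         496.9942
  3        85.00        81.7694       245.3081         981.2323
  4     2,085.00     1,980.0141     7,920.0563      39,600.2815
  Σ                  2,228.5250     8,414.9383      41,246.3264
P = 2,228.5250.
Convexity = Σ t(t+1)·PV / [P·(1+y)²] = 41,246.3264 / (2,228.5250 × 1.026169) = 18.03636.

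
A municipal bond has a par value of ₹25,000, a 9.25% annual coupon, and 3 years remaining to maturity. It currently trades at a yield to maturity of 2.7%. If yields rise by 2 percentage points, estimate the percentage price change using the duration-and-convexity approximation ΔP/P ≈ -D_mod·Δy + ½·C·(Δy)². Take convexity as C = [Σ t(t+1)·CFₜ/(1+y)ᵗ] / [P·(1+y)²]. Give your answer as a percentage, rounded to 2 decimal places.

With y = 0.027:
  t   CF        PV=CF/(1+0.027)^t    t·PV        t(t+1)·PV
  1     2,312.50     2,251.7040     2,251.7040       4,503.4080
  2     2,312.50     2,192.5063     4,385.0126      13,155.0379
  3    27,312.50    25,214.4862    75,643.4587     302,573.8348
  Σ                 29,658.6966    82,280.1753     320,232.2808
P = 29,658.6966; D_Mac = 2.77423 yrs; D_mod = 2.70130 yrs; C = 10.23699.
Duration effect: -2.70130 × (+0.02) = -0.054026
Convexity effect: 0.5 × 10.23699 × (0.02)² = +0.0020474
ΔP/P ≈ -0.054026 + 0.0020474 = -0.051979 = -5.1979%.

-5.20%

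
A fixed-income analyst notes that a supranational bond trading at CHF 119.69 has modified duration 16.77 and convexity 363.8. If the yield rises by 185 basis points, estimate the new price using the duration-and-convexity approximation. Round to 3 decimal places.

Duration effect: -D_mod·Δy = -16.77 × (+0.0185) = -0.310245
Convexity effect: ½·C·(Δy)² = 0.5 × 363.8 × (0.0185)² = +0.062255275
ΔP/P ≈ -0.310245 + 0.062255275 = -0.247989725
New price ≈ 119.69 × (1 - 0.247989725) = 90.00810981475.

CHF 90.008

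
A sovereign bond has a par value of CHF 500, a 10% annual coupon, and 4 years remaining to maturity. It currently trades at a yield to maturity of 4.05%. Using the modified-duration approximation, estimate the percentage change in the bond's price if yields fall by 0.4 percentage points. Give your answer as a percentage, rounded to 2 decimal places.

+1.36%

Periodic yield y = 0.0405. Modified duration first:
  t   CF        PV=CF/(1+0.0405)^t    t·PV
  1        50.00        48.0538        48.0538
  2        50.00        46.1834        92.3668
  3        50.00        44.3858       133.1573
  4       550.00       469.2393     1,876.9571
  Σ                    607.8623     2,150.5350
P = 607.8623; D_Mac = 3.53787 yrs; D_mod = 3.53787/(1+0.0405) = 3.40016 yrs.
ΔP/P ≈ -D_mod · Δy = -3.40016 × (-0.004) = +0.013601 = +1.3601%.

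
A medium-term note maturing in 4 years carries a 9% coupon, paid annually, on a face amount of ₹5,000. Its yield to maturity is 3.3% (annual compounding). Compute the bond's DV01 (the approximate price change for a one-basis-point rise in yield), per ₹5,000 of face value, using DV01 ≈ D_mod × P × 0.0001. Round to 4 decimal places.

Periodic yield y = 0.033.
  t   CF        PV=CF/(1+0.033)^t    t·PV
  1       450.00       435.6244       435.6244
  2       450.00       421.7080       843.4161
  3       450.00       408.2362     1,224.7087
  4     5,450.00     4,786.2482    19,144.9928
  Σ                  6,051.8169    21,648.7420
P = 6,051.8169; D_Mac = 3.57723 yrs; D_mod = 3.46295 yrs.
DV01 ≈ 3.46295 × 6,051.8169 × 0.0001 = 2.095716.

₹2.0957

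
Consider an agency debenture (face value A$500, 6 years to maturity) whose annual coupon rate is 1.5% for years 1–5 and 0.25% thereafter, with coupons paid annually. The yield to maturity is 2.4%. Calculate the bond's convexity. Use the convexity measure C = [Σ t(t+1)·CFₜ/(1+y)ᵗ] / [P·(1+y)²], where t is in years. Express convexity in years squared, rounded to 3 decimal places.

38.044

With y = 0.024:
  t   CF        PV=CF/(1+0.024)^t    t·PV        t(t+1)·PV
  1         7.50         7.3242         7.3242          14.6484
  2         7.50         7.1526        14.3051          42.9153
  3         7.50         6.9849        20.9548          83.8190
  4         7.50         6.8212        27.2848         136.4242
  5         7.50         6.6613        33.3067         199.8401
  6       501.25       434.7651     2,608.5904      18,260.1330
  Σ                    469.7093     2,711.7661      18,737.7802
P = 469.7093.
Convexity = Σ t(t+1)·PV / [P·(1+y)²] = 18,737.7802 / (469.7093 × 1.048576) = 38.04425.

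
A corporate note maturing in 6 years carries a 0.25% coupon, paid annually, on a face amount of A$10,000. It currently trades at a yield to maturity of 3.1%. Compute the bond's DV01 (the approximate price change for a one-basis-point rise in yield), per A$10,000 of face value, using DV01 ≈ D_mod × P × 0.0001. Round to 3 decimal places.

Periodic yield y = 0.031.
  t   CF        PV=CF/(1+0.031)^t    t·PV
  1        25.00        24.2483        24.2483
  2        25.00        23.5192        47.0384
  3        25.00        22.8120        68.4361
  4        25.00        22.1261        88.5045
  5        25.00        21.4608       107.3042
  6    10,025.00     8,347.0380    50,082.2279
  Σ                  8,461.2045    50,417.7594
P = 8,461.2045; D_Mac = 5.95870 yrs; D_mod = 5.77953 yrs.
DV01 ≈ 5.77953 × 8,461.2045 × 0.0001 = 4.890180.

A$4.890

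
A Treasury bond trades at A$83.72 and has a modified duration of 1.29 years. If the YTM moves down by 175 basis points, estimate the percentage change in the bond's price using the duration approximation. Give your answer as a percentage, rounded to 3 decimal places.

Duration approximation: ΔP/P ≈ -D_mod · Δy = -1.29 × (-0.0175) = +0.022575.
As a percentage: +2.2575%.

+2.258%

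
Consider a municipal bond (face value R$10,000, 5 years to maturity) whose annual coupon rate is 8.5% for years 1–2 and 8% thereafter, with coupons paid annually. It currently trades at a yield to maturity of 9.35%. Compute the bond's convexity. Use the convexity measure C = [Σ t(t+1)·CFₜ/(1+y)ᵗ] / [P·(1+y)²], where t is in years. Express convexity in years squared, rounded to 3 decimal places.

20.243

With y = 0.0935:
  t   CF        PV=CF/(1+0.0935)^t    t·PV        t(t+1)·PV
  1       850.00       777.3205       777.3205       1,554.6411
  2       850.00       710.8555     1,421.7111       4,265.1332
  3       800.00       611.8340     1,835.5021       7,342.0083
  4       800.00       559.5190     2,238.0760      11,190.3800
  5    10,800.00     6,907.6420    34,538.2098     207,229.2587
  Σ                  9,567.1710    40,810.8194     231,581.4212
P = 9,567.1710.
Convexity = Σ t(t+1)·PV / [P·(1+y)²] = 231,581.4212 / (9,567.1710 × 1.195742) = 20.24336.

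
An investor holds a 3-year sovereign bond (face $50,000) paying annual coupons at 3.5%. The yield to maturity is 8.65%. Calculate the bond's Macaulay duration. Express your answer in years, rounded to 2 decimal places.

2.89 years

Periodic yield y = 0.0865. Discount each cash flow and weight by its year:
  t   CF        PV=CF/(1+0.0865)^t    t·PV
  1     1,750.00     1,610.6765     1,610.6765
  2     1,750.00     1,482.4450     2,964.8900
  3    51,750.00    40,347.9210   121,043.7631
  Σ                 43,441.0425   125,619.3296
Price P = Σ PV = 43,441.0425.
Macaulay duration = Σ(t·PV) / P = 125,619.3296 / 43,441.0425 = 2.89172 years.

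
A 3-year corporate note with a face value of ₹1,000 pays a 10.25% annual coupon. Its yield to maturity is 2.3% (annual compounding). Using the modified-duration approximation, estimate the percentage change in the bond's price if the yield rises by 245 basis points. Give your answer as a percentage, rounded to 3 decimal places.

Periodic yield y = 0.023. Modified duration first:
  t   CF        PV=CF/(1+0.023)^t    t·PV
  1       102.50       100.1955       100.1955
  2       102.50        97.9428       195.8856
  3     1,102.50     1,029.7972     3,089.3915
  Σ                  1,227.9355     3,385.4727
P = 1,227.9355; D_Mac = 2.75704 yrs; D_mod = 2.75704/(1+0.023) = 2.69506 yrs.
ΔP/P ≈ -D_mod · Δy = -2.69506 × (+0.0245) = -0.066029 = -6.6029%.

-6.603%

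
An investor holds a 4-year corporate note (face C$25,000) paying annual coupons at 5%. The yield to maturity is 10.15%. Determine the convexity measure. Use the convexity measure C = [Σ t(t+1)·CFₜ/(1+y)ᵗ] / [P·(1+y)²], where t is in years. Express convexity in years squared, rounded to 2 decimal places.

With y = 0.1015:
  t   CF        PV=CF/(1+0.1015)^t    t·PV        t(t+1)·PV
  1     1,250.00     1,134.8162     1,134.8162       2,269.6323
  2     1,250.00     1,030.2462     2,060.4923       6,181.4770
  3     1,250.00       935.3120     2,805.9360      11,223.7441
  4    26,250.00    17,831.6406    71,326.5623     356,632.8116
  Σ                 20,932.0149    77,327.8068     376,307.6650
P = 20,932.0149.
Convexity = Σ t(t+1)·PV / [P·(1+y)²] = 376,307.6650 / (20,932.0149 × 1.213302) = 14.81709.

14.82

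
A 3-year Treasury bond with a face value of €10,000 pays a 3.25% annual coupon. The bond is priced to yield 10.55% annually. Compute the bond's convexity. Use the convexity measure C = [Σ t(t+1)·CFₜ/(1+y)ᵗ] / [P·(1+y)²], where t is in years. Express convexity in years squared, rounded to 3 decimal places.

With y = 0.1055:
  t   CF        PV=CF/(1+0.1055)^t    t·PV        t(t+1)·PV
  1       325.00       293.9846       293.9846         587.9692
  2       325.00       265.9291       531.8582       1,595.5746
  3    10,325.00     7,642.1194    22,926.3582      91,705.4330
  Σ                  8,202.0331    23,752.2011      93,888.9768
P = 8,202.0331.
Convexity = Σ t(t+1)·PV / [P·(1+y)²] = 93,888.9768 / (8,202.0331 × 1.222130) = 9.36646.

9.366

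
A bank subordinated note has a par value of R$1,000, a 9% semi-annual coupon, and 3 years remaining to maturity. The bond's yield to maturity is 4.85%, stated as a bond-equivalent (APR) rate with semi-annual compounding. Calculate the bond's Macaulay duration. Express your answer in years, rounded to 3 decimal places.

Periodic yield y = 0.02425. Discount each cash flow and weight by its period:
  t   CF        PV=CF/(1+0.02425)^t    t·PV
  1        45.00        43.9346        43.9346
  2        45.00        42.8944        85.7888
  3        45.00        41.8788       125.6365
  4        45.00        40.8873       163.5493
  5        45.00        39.9193       199.5964
  6     1,045.00       905.0664     5,430.3986
  Σ                  1,114.5808     6,048.9041
Price P = Σ PV = 1,114.5808.
Macaulay duration = Σ(t·PV) / P = 6,048.9041 / 1,114.5808 = 5.42707 half-year periods.
In years: 5.42707 / 2 = 2.71353 years.

2.714 years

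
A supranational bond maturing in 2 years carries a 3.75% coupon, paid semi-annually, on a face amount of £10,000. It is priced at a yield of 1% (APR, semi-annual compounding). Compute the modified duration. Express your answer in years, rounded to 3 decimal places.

Periodic yield y = 0.005. First find Macaulay duration:
  t   CF        PV=CF/(1+0.005)^t    t·PV
  1       187.50       186.5672       186.5672
  2       187.50       185.6390       371.2779
  3       187.50       184.7154       554.1462
  4    10,187.50     9,986.2716    39,945.0865
  Σ                 10,543.1932    41,057.0778
P = 10,543.1932; Macaulay duration = 41,057.0778 / 10,543.1932 = 3.89418 half-year periods = 1.94709 years.
Modified duration = D_Mac / (1 + y) = 1.94709 / 1.005 = 1.93740 years.

1.937 years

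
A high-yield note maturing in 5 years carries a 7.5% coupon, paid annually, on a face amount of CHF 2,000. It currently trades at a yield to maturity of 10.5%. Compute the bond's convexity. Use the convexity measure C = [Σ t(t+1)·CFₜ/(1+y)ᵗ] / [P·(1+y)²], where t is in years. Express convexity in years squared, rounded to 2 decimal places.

With y = 0.105:
  t   CF        PV=CF/(1+0.105)^t    t·PV        t(t+1)·PV
  1       150.00       135.7466       135.7466         271.4932
  2       150.00       122.8476       245.6952         737.0856
  3       150.00       111.1743       333.5229       1,334.0917
  4       150.00       100.6102       402.4409       2,012.2046
  5     2,150.00     1,305.0498     6,525.2488      39,151.4927
  Σ                  1,775.4285     7,642.6544      43,506.3678
P = 1,775.4285.
Convexity = Σ t(t+1)·PV / [P·(1+y)²] = 43,506.3678 / (1,775.4285 × 1.221025) = 20.06897.

20.07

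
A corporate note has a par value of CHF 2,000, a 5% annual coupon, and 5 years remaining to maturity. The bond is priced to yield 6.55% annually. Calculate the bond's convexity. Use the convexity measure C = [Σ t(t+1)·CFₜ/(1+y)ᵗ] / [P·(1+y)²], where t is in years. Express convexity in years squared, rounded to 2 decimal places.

23.13

With y = 0.0655:
  t   CF        PV=CF/(1+0.0655)^t    t·PV        t(t+1)·PV
  1       100.00        93.8527        93.8527         187.7053
  2       100.00        88.0832       176.1664         528.4992
  3       100.00        82.6684       248.0053         992.0210
  4       100.00        77.5865       310.3460       1,551.7301
  5     2,100.00     1,529.1568     7,645.7841      45,874.7044
  Σ                  1,871.3476     8,474.1544      49,134.6601
P = 1,871.3476.
Convexity = Σ t(t+1)·PV / [P·(1+y)²] = 49,134.6601 / (1,871.3476 × 1.135290) = 23.12739.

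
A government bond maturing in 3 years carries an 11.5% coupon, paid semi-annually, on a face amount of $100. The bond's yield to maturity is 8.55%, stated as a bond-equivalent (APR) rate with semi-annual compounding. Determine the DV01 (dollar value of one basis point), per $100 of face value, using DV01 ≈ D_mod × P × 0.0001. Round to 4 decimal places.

Periodic yield y = 0.04275.
  t   CF        PV=CF/(1+0.04275)^t    t·PV
  1         5.75         5.5143         5.5143
  2         5.75         5.2882        10.5764
  3         5.75         5.0714        15.2142
  4         5.75         4.8635        19.4539
  5         5.75         4.6641        23.3204
  6       105.75        82.2620       493.5719
  Σ                    107.6634       567.6511
P = 107.6634; D_Mac = 5.27246 half-year periods = 2.63623 yrs; D_mod = 2.52815 yrs.
DV01 ≈ 2.52815 × 107.6634 × 0.0001 = 0.027219.

$0.0272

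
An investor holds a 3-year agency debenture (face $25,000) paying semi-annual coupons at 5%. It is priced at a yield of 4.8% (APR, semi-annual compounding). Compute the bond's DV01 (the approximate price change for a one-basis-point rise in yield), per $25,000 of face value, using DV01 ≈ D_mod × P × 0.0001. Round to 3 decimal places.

Periodic yield y = 0.024.
  t   CF        PV=CF/(1+0.024)^t    t·PV
  1       625.00       610.3516       610.3516
  2       625.00       596.0464     1,192.0929
  3       625.00       582.0766     1,746.2298
  4       625.00       568.4342     2,273.7368
  5       625.00       555.1115     2,775.5576
  6    25,625.00    22,226.1445   133,356.8672
  Σ                 25,138.1649   141,954.8358
P = 25,138.1649; D_Mac = 5.64698 half-year periods = 2.82349 yrs; D_mod = 2.75732 yrs.
DV01 ≈ 2.75732 × 25,138.1649 × 0.0001 = 6.931388.

$6.931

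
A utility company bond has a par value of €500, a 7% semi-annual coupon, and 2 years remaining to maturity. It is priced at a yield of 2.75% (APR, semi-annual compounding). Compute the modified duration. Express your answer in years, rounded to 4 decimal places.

1.8793 years

Periodic yield y = 0.01375. First find Macaulay duration:
  t   CF        PV=CF/(1+0.01375)^t    t·PV
  1        17.50        17.2626        17.2626
  2        17.50        17.0285        34.0570
  3        17.50        16.7975        50.3926
  4       517.50       489.9896     1,959.9585
  Σ                    541.0783     2,061.6707
P = 541.0783; Macaulay duration = 2,061.6707 / 541.0783 = 3.81030 half-year periods = 1.90515 years.
Modified duration = D_Mac / (1 + y) = 1.90515 / 1.01375 = 1.87931 years.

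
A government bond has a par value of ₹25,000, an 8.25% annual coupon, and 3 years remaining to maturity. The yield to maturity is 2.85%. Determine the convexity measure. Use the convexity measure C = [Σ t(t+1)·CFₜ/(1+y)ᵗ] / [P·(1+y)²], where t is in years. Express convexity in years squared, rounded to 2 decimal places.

With y = 0.0285:
  t   CF        PV=CF/(1+0.0285)^t    t·PV        t(t+1)·PV
  1     2,062.50     2,005.3476     2,005.3476       4,010.6952
  2     2,062.50     1,949.7789     3,899.5578      11,698.6734
  3    27,062.50    24,874.5381    74,623.6144     298,494.4576
  Σ                 28,829.6646    80,528.5198     314,203.8262
P = 28,829.6646.
Convexity = Σ t(t+1)·PV / [P·(1+y)²] = 314,203.8262 / (28,829.6646 × 1.057812) = 10.30299.

10.30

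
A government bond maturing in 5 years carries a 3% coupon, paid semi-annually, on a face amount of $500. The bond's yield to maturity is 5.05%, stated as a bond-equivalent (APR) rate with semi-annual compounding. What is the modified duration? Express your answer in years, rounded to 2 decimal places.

4.55 years

Periodic yield y = 0.02525. First find Macaulay duration:
  t   CF        PV=CF/(1+0.02525)^t    t·PV
  1         7.50         7.3153         7.3153
  2         7.50         7.1351        14.2703
  3         7.50         6.9594        20.8782
  4         7.50         6.7880        27.1520
  5         7.50         6.6208        33.1041
  6         7.50         6.4578        38.7466
  7         7.50         6.2987        44.0911
  8         7.50         6.1436        49.1488
  9         7.50         5.9923        53.9307
  10      507.50       395.4925     3,954.9251
  Σ                    455.2036     4,243.5622
P = 455.2036; Macaulay duration = 4,243.5622 / 455.2036 = 9.32234 half-year periods = 4.66117 years.
Modified duration = D_Mac / (1 + y) = 4.66117 / 1.02525 = 4.54637 years.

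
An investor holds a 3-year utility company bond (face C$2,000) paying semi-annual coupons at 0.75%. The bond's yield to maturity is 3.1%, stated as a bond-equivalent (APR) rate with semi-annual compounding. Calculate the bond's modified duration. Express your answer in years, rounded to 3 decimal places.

Periodic yield y = 0.0155. First find Macaulay duration:
  t   CF        PV=CF/(1+0.0155)^t    t·PV
  1         7.50         7.3855         7.3855
  2         7.50         7.2728        14.5456
  3         7.50         7.1618        21.4854
  4         7.50         7.0525        28.2099
  5         7.50         6.9448        34.7242
  6     2,007.50     1,830.5264    10,983.1582
  Σ                  1,866.3438    11,089.5087
P = 1,866.3438; Macaulay duration = 11,089.5087 / 1,866.3438 = 5.94184 half-year periods = 2.97092 years.
Modified duration = D_Mac / (1 + y) = 2.97092 / 1.0155 = 2.92557 years.

2.926 years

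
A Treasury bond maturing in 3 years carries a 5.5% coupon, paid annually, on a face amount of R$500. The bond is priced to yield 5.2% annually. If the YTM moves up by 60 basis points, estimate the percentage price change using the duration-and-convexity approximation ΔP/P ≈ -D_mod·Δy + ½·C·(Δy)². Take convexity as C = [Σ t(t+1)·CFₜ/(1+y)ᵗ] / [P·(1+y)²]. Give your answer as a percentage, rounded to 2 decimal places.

-1.61%

With y = 0.052:
  t   CF        PV=CF/(1+0.052)^t    t·PV        t(t+1)·PV
  1        27.50        26.1407        26.1407          52.2814
  2        27.50        24.8486        49.6971         149.0914
  3       527.50       453.0804     1,359.2411       5,436.9644
  Σ                    504.0696     1,435.0789       5,638.3371
P = 504.0696; D_Mac = 2.84699 yrs; D_mod = 2.70626 yrs; C = 10.10716.
Duration effect: -2.70626 × (+0.006) = -0.016238
Convexity effect: 0.5 × 10.10716 × (0.006)² = +0.0001819
ΔP/P ≈ -0.016238 + 0.0001819 = -0.016056 = -1.6056%.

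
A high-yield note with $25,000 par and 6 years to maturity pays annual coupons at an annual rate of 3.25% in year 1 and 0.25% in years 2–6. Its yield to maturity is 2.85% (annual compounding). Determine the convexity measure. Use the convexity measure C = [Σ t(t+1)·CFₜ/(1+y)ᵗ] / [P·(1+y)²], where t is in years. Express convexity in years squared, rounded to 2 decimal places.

With y = 0.0285:
  t   CF        PV=CF/(1+0.0285)^t    t·PV        t(t+1)·PV
  1       812.50       789.9854       789.9854       1,579.9708
  2        62.50        59.0842       118.1684         354.5053
  3        62.50        57.4470       172.3409         689.3636
  4        62.50        55.8551       223.4204       1,117.1020
  5        62.50        54.3073       271.5367       1,629.2202
  6    25,062.50    21,173.7906   127,042.7436     889,299.2052
  Σ                 22,190.4696   128,618.1954     894,669.3672
P = 22,190.4696.
Convexity = Σ t(t+1)·PV / [P·(1+y)²] = 894,669.3672 / (22,190.4696 × 1.057812) = 38.11426.

38.11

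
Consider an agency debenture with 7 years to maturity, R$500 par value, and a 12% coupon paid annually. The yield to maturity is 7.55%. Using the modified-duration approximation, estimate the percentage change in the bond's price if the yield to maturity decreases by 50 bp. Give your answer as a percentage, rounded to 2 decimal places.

+2.47%

Periodic yield y = 0.0755. Modified duration first:
  t   CF        PV=CF/(1+0.0755)^t    t·PV
  1        60.00        55.7880        55.7880
  2        60.00        51.8717       103.7434
  3        60.00        48.2303       144.6909
  4        60.00        44.8445       179.3782
  5        60.00        41.6965       208.4823
  6        60.00        38.7694       232.6162
  7       560.00       336.4458     2,355.1207
  Σ                    617.6462     3,279.8197
P = 617.6462; D_Mac = 5.31019 yrs; D_mod = 5.31019/(1+0.0755) = 4.93742 yrs.
ΔP/P ≈ -D_mod · Δy = -4.93742 × (-0.005) = +0.024687 = +2.4687%.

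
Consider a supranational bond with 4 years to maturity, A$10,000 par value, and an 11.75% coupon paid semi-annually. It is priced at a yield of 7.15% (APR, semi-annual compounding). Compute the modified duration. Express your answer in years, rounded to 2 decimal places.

3.24 years

Periodic yield y = 0.03575. First find Macaulay duration:
  t   CF        PV=CF/(1+0.03575)^t    t·PV
  1       587.50       567.2218       567.2218
  2       587.50       547.6436     1,095.2871
  3       587.50       528.7411     1,586.2232
  4       587.50       510.4910     2,041.9641
  5       587.50       492.8709     2,464.3544
  6       587.50       475.8589     2,855.1535
  7       587.50       459.4342     3,216.0391
  8    10,587.50     7,993.8112    63,950.4897
  Σ                 11,576.0726    77,776.7330
P = 11,576.0726; Macaulay duration = 77,776.7330 / 11,576.0726 = 6.71875 half-year periods = 3.35937 years.
Modified duration = D_Mac / (1 + y) = 3.35937 / 1.03575 = 3.24342 years.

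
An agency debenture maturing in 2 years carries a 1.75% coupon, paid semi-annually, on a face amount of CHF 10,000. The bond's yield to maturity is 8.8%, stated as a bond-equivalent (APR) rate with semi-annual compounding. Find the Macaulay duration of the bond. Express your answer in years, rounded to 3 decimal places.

1.972 years

Periodic yield y = 0.044. Discount each cash flow and weight by its period:
  t   CF        PV=CF/(1+0.044)^t    t·PV
  1        87.50        83.8123        83.8123
  2        87.50        80.2799       160.5599
  3        87.50        76.8965       230.6895
  4    10,087.50     8,491.4441    33,965.7763
  Σ                  8,732.4328    34,440.8379
Price P = Σ PV = 8,732.4328.
Macaulay duration = Σ(t·PV) / P = 34,440.8379 / 8,732.4328 = 3.94401 half-year periods.
In years: 3.94401 / 2 = 1.97201 years.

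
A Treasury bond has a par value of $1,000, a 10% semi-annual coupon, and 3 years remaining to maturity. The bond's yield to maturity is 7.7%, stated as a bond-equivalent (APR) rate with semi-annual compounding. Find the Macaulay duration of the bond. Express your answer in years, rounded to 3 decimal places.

2.676 years

Periodic yield y = 0.0385. Discount each cash flow and weight by its period:
  t   CF        PV=CF/(1+0.0385)^t    t·PV
  1        50.00        48.1464        48.1464
  2        50.00        46.3614        92.7229
  3        50.00        44.6427       133.9281
  4        50.00        42.9877       171.9507
  5        50.00        41.3940       206.9700
  6     1,050.00       837.0479     5,022.2872
  Σ                  1,060.5801     5,676.0053
Price P = Σ PV = 1,060.5801.
Macaulay duration = Σ(t·PV) / P = 5,676.0053 / 1,060.5801 = 5.35179 half-year periods.
In years: 5.35179 / 2 = 2.67590 years.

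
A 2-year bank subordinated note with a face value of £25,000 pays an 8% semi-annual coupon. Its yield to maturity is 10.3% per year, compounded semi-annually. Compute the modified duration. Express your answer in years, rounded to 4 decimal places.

Periodic yield y = 0.0515. First find Macaulay duration:
  t   CF        PV=CF/(1+0.0515)^t    t·PV
  1     1,000.00       951.0223       951.0223
  2     1,000.00       904.4435     1,808.8870
  3     1,000.00       860.1460     2,580.4380
  4    26,000.00    21,268.4696    85,073.8782
  Σ                 23,984.0814    90,414.2256
P = 23,984.0814; Macaulay duration = 90,414.2256 / 23,984.0814 = 3.76976 half-year periods = 1.88488 years.
Modified duration = D_Mac / (1 + y) = 1.88488 / 1.0515 = 1.79256 years.

1.7926 years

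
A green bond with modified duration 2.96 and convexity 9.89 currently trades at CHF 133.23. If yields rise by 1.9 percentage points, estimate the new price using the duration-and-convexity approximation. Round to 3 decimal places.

Duration effect: -D_mod·Δy = -2.96 × (+0.019) = -0.056240
Convexity effect: ½·C·(Δy)² = 0.5 × 9.89 × (0.019)² = +0.001785145
ΔP/P ≈ -0.056240 + 0.001785145 = -0.054454855
New price ≈ 133.23 × (1 - 0.054454855) = 125.97497966835.

CHF 125.975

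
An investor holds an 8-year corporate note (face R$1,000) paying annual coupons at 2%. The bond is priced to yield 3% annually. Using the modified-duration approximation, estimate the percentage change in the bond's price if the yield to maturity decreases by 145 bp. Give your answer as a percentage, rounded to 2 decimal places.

+10.49%

Periodic yield y = 0.03. Modified duration first:
  t   CF        PV=CF/(1+0.03)^t    t·PV
  1        20.00        19.4175        19.4175
  2        20.00        18.8519        37.7038
  3        20.00        18.3028        54.9085
  4        20.00        17.7697        71.0790
  5        20.00        17.2522        86.2609
  6        20.00        16.7497       100.4981
  7        20.00        16.2618       113.8328
  8     1,020.00       805.1974     6,441.5794
  Σ                    929.8031     6,925.2799
P = 929.8031; D_Mac = 7.44811 yrs; D_mod = 7.44811/(1+0.03) = 7.23118 yrs.
ΔP/P ≈ -D_mod · Δy = -7.23118 × (-0.0145) = +0.104852 = +10.4852%.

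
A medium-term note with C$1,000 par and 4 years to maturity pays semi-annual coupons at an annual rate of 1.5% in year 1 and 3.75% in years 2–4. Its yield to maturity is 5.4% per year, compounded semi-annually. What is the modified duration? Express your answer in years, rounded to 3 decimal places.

3.712 years

Periodic yield y = 0.027. First find Macaulay duration:
  t   CF        PV=CF/(1+0.027)^t    t·PV
  1         7.50         7.3028         7.3028
  2         7.50         7.1108        14.2217
  3        18.75        17.3097        51.9291
  4        18.75        16.8546        67.4186
  5        18.75        16.4115        82.0576
  6        18.75        15.9801        95.8804
  7        18.75        15.5599       108.9196
  8     1,018.75       823.1976     6,585.5805
  Σ                    919.7271     7,013.3103
P = 919.7271; Macaulay duration = 7,013.3103 / 919.7271 = 7.62543 half-year periods = 3.81271 years.
Modified duration = D_Mac / (1 + y) = 3.81271 / 1.027 = 3.71248 years.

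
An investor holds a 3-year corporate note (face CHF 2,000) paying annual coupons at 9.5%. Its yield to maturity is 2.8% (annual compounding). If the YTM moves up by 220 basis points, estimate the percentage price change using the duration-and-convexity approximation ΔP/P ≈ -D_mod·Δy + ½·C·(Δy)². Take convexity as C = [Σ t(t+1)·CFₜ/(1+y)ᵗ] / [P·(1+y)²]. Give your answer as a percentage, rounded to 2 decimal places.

-5.68%

With y = 0.028:
  t   CF        PV=CF/(1+0.028)^t    t·PV        t(t+1)·PV
  1       190.00       184.8249       184.8249         369.6498
  2       190.00       179.7908       359.5815       1,078.7446
  3     2,190.00     2,015.8804     6,047.6413      24,190.5653
  Σ                  2,380.4961     6,592.0477      25,638.9596
P = 2,380.4961; D_Mac = 2.76919 yrs; D_mod = 2.69377 yrs; C = 10.19170.
Duration effect: -2.69377 × (+0.022) = -0.059263
Convexity effect: 0.5 × 10.19170 × (0.022)² = +0.0024664
ΔP/P ≈ -0.059263 + 0.0024664 = -0.056796 = -5.6796%.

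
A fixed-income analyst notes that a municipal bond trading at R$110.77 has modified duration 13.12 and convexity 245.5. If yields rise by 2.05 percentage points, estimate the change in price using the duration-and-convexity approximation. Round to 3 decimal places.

Duration effect: -D_mod·Δy = -13.12 × (+0.0205) = -0.268960
Convexity effect: ½·C·(Δy)² = 0.5 × 245.5 × (0.0205)² = +0.0515856875
ΔP/P ≈ -0.268960 + 0.0515856875 = -0.2173743125
ΔP ≈ 110.77 × (-0.2173743125) = -24.078552595625.

-R$24.079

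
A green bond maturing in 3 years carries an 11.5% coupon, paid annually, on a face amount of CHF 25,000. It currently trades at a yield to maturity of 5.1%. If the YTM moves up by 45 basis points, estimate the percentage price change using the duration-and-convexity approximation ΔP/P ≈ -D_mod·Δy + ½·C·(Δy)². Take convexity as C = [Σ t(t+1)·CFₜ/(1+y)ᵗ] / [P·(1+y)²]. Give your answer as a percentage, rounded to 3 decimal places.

-1.157%

With y = 0.051:
  t   CF        PV=CF/(1+0.051)^t    t·PV        t(t+1)·PV
  1     2,875.00     2,735.4900     2,735.4900       5,470.9800
  2     2,875.00     2,602.7498     5,205.4995      15,616.4986
  3    27,875.00    24,010.8054    72,032.4162     288,129.6648
  Σ                 29,349.0452    79,973.4058     309,217.1435
P = 29,349.0452; D_Mac = 2.72491 yrs; D_mod = 2.59268 yrs; C = 9.53815.
Duration effect: -2.59268 × (+0.0045) = -0.011667
Convexity effect: 0.5 × 9.53815 × (0.0045)² = +0.0000966
ΔP/P ≈ -0.011667 + 0.0000966 = -0.011570 = -1.1570%.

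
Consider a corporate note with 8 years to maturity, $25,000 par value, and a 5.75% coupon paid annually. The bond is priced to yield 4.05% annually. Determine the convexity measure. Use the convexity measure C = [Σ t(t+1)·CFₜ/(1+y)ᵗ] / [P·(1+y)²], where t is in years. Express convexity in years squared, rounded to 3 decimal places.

With y = 0.0405:
  t   CF        PV=CF/(1+0.0405)^t    t·PV        t(t+1)·PV
  1     1,437.50     1,381.5473     1,381.5473       2,763.0947
  2     1,437.50     1,327.7725     2,655.5451       7,966.6353
  3     1,437.50     1,276.0909     3,828.2726      15,313.0904
  4     1,437.50     1,226.4208     4,905.6833      24,528.4164
  5     1,437.50     1,178.6841     5,893.4206      35,360.5234
  6     1,437.50     1,132.8055     6,796.8330      47,577.8307
  7     1,437.50     1,088.7126     7,620.9884      60,967.9073
  8    26,437.50    19,243.4842   153,947.8739   1,385,530.8647
  Σ                 27,855.5180   187,030.1641   1,580,008.3629
P = 27,855.5180.
Convexity = Σ t(t+1)·PV / [P·(1+y)²] = 1,580,008.3629 / (27,855.5180 × 1.082640) = 52.39188.

52.392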